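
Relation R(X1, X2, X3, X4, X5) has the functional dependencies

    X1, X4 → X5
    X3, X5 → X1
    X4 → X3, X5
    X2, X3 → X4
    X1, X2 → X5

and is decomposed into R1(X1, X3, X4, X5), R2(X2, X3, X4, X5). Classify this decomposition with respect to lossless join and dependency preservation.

Lossless test: (X3, X4, X5)⁺ = {X1, X3, X4, X5}, which contains all of one fragment — lossless.
Dependency preservation: the restricted closure of {X1, X2} across the fragments never reaches {X5}, so X1, X2 → X5 cannot be enforced without a join — not preserved.

lossless but not dependency-preserving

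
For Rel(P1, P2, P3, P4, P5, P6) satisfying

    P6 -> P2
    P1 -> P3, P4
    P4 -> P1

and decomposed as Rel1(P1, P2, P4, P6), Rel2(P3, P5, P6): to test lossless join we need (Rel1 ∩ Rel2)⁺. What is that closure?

Rel1 ∩ Rel2 = {P6}.
P6 → P2 applies, adding P2
Closure: {P2, P6}.

P2, P6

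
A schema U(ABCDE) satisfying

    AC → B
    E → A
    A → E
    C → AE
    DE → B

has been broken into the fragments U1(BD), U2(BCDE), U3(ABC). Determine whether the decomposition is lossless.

Chase test. Columns are ABCDE; row i has aⱼ where attribute j ∈ Ui, else bᵢⱼ.
Initial tableau (one row per fragment):
  row 1: b11 a2 b13 a4 b15
  row 2: b21 a2 a3 a4 a5
  row 3: a1 a2 a3 b34 b35
Rows 2 and 3 agree on C; apply C→AE and equate their AE entries.
Row 2 is now all distinguished symbols — the join is lossless.

Yes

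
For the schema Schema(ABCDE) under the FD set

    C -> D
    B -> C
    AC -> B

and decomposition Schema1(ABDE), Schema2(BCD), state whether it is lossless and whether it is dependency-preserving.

Lossless test: (BD)⁺ = {BCD}, which contains all of one fragment — lossless.
Dependency preservation: the restricted closure of {AC} across the fragments never reaches {B}, so AC → B cannot be enforced without a join — not preserved.

lossless but not dependency-preserving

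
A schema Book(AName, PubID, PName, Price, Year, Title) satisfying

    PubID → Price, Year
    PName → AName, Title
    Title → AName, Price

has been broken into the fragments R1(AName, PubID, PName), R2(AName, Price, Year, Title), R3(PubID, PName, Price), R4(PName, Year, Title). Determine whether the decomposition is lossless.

Chase test. Columns are AName, PubID, PName, Price, Year, Title; row i has aⱼ where attribute j ∈ Ri, else bᵢⱼ.
Initial tableau (one row per fragment):
  row 1: a1 a2 a3 b14 b15 b16
  row 2: a1 b22 b23 a4 a5 a6
  row 3: b31 a2 a3 a4 b35 b36
  row 4: b41 b42 a3 b44 a5 a6
Rows 1 and 3 agree on PubID; apply PubID→Price, Year and equate their Price, Year entries.
Rows 1 and 3 agree on PName; apply PName→AName, Title and equate their AName, Title entries.
Rows 1 and 4 agree on PName; apply PName→AName, Title and equate their AName, Title entries.
Rows 1 and 4 agree on Title; apply Title→AName, Price and equate their AName, Price entries.
No row becomes fully distinguished — the join is lossy.

No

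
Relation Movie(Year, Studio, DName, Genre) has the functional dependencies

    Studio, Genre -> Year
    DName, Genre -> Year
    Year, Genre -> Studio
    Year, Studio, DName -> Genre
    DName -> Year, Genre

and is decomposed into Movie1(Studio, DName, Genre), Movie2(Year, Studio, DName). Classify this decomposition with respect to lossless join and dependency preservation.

Lossless test: (Studio, DName)⁺ = {Year, Studio, DName, Genre}, which contains all of one fragment — lossless.
Dependency preservation: the restricted closure of {Studio, Genre} across the fragments never reaches {Year}, so Studio, Genre → Year cannot be enforced without a join — not preserved.

lossless but not dependency-preserving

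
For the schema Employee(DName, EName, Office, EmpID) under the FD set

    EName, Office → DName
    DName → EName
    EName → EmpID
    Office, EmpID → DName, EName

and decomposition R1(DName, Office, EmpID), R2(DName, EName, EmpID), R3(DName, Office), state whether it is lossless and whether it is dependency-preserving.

Lossless test (chase): Rows 1 and 2 agree on DName; apply DName→EName and equate their EName entries. Rows 1 and 3 agree on DName; apply DName→EName and equate their EName entries. Rows 1 and 3 agree on EName; apply EName→EmpID and equate their EmpID entries. Row 1 is now all distinguished symbols — the join is lossless.
Dependency preservation: EName, Office → DName; Office, EmpID → DName, EName are not contained in any single fragment, but the restricted closure of each left-hand side across the fragments still reaches the right-hand side; the remaining FDs each lie inside some fragment. All dependencies are preserved.

lossless and dependency-preserving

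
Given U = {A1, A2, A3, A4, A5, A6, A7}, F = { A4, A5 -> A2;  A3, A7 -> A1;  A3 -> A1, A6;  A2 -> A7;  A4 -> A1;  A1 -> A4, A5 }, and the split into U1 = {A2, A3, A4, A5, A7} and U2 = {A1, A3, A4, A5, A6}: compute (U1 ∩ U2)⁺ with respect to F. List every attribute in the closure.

A1, A2, A3, A4, A5, A6, A7

U1 ∩ U2 = {A3, A4, A5}.
A4, A5 → A2 applies, adding A2
A3 → A1, A6 applies, adding A1, A6
A2 → A7 applies, adding A7
Closure: {A1, A2, A3, A4, A5, A6, A7}.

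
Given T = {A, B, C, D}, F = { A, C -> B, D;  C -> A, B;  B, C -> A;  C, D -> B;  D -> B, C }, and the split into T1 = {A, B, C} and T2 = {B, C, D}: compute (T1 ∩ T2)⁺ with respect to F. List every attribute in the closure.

T1 ∩ T2 = {B, C}.
C → A, B applies, adding A
A, C → B, D applies, adding D
Closure: {A, B, C, D}.

A, B, C, D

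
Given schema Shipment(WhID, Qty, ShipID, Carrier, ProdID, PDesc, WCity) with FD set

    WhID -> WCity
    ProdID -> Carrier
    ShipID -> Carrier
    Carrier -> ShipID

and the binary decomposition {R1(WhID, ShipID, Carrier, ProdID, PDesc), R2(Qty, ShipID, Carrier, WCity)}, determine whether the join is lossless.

No

Common attributes: R1 ∩ R2 = {ShipID, Carrier}.
No dependency enlarges {ShipID, Carrier}, so (ShipID, Carrier)⁺ = {ShipID, Carrier}.
The closure contains neither all of R1 = {WhID, ShipID, Carrier, ProdID, PDesc} nor all of R2 = {Qty, ShipID, Carrier, WCity}, so the common attributes are not a superkey of either fragment. The join is lossy.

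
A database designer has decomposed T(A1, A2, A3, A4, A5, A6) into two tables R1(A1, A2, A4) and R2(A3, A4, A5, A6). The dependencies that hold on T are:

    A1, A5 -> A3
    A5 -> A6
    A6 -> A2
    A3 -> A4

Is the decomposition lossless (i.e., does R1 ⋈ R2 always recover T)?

No

Common attributes: R1 ∩ R2 = {A4}.
No dependency enlarges {A4}, so (A4)⁺ = {A4}.
The closure contains neither all of R1 = {A1, A2, A4} nor all of R2 = {A3, A4, A5, A6}, so the common attributes are not a superkey of either fragment. The join is lossy.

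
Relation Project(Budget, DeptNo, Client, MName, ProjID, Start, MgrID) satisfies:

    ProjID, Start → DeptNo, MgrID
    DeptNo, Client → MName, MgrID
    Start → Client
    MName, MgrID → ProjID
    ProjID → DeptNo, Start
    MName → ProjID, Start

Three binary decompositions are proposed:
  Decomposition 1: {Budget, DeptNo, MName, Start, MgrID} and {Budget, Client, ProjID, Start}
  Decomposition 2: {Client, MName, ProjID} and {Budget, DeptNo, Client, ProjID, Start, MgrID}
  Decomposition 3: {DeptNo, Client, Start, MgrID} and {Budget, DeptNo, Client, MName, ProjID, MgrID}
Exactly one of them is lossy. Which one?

Decomposition 1

Decomposition 1: common = {Budget, Start}, closure = {Budget, Client, Start} → lossy.
Decomposition 2: common = {Client, ProjID}, closure = {DeptNo, Client, MName, ProjID, Start, MgrID} → lossless.
Decomposition 3: common = {DeptNo, Client, MgrID}, closure = {DeptNo, Client, MName, ProjID, Start, MgrID} → lossless.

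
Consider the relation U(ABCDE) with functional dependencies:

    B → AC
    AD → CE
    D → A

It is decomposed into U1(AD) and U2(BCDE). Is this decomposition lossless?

Yes

Common attributes: U1 ∩ U2 = {D}.
Closure of {D}: D → A applies, adding A; AD → CE applies, adding CE. So (D)⁺ = {ACDE}.
This closure contains every attribute of U1, so U1 ∩ U2 → U1. The join is lossless.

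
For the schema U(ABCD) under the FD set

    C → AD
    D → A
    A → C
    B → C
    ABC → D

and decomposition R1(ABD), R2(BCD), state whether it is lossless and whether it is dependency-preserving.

Lossless test: (BD)⁺ = {ABCD}, which contains all of one fragment — lossless.
Dependency preservation: C → AD; A → C; ABC → D are not contained in any single fragment, but the restricted closure of each left-hand side across the fragments still reaches the right-hand side; the remaining FDs each lie inside some fragment. All dependencies are preserved.

lossless and dependency-preserving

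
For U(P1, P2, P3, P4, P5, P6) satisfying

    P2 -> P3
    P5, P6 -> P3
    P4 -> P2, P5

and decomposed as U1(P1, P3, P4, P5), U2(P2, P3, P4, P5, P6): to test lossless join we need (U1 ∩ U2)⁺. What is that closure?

U1 ∩ U2 = {P3, P4, P5}.
P4 → P2, P5 applies, adding P2
Closure: {P2, P3, P4, P5}.

P2, P3, P4, P5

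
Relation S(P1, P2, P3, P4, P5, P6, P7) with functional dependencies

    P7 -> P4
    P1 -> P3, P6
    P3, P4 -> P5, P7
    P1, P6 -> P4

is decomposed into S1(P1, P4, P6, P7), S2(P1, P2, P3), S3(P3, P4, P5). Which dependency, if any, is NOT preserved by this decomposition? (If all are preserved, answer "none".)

Check P3, P4 → P5, P7: no single fragment contains all of {P3, P4, P5, P7}, and the restricted closure of {P3, P4} across the fragments never reaches {P5, P7}.
P7 → P4 is preserved.
P1 → P3, P6 is preserved.
P1, P6 → P4 is preserved.

P3, P4 -> P5, P7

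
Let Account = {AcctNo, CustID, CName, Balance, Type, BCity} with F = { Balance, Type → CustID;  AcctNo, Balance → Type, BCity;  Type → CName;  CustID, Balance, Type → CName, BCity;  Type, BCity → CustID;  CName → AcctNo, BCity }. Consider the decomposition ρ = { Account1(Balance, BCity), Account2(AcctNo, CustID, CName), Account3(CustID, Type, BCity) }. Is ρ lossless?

No

Chase test. Columns are AcctNo, CustID, CName, Balance, Type, BCity; row i has aⱼ where attribute j ∈ Accounti, else bᵢⱼ.
Initial tableau (one row per fragment):
  row 1: b11 b12 b13 a4 b15 a6
  row 2: a1 a2 a3 b24 b25 b26
  row 3: b31 a2 b33 b34 a5 a6
No row becomes fully distinguished — the join is lossy.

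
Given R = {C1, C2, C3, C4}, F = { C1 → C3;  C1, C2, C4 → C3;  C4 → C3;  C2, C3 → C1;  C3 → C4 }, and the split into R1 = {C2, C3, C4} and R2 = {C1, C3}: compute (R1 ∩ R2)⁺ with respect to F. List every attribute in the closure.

C3, C4

R1 ∩ R2 = {C3}.
C3 → C4 applies, adding C4
Closure: {C3, C4}.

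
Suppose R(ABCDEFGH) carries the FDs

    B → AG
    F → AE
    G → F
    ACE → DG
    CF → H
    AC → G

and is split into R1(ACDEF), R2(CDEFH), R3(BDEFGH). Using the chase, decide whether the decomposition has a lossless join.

Chase test. Columns are ABCDEFGH; row i has aⱼ where attribute j ∈ Ri, else bᵢⱼ.
Initial tableau (one row per fragment):
  row 1: a1 b12 a3 a4 a5 a6 b17 b18
  row 2: b21 b22 a3 a4 a5 a6 b27 a8
  row 3: b31 a2 b33 a4 a5 a6 a7 a8
Rows 1 and 2 agree on F; apply F→AE and equate their AE entries.
Rows 1 and 3 agree on F; apply F→AE and equate their AE entries.
Rows 1 and 2 agree on ACE; apply ACE→DG and equate their DG entries.
Rows 1 and 2 agree on CF; apply CF→H and equate their H entries.
No row becomes fully distinguished — the join is lossy.

No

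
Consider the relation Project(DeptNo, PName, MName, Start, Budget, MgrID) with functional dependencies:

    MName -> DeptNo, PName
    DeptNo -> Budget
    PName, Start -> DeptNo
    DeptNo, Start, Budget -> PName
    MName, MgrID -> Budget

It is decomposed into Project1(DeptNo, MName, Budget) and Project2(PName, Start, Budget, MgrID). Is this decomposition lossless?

No

Common attributes: Project1 ∩ Project2 = {Budget}.
No dependency enlarges {Budget}, so (Budget)⁺ = {Budget}.
The closure contains neither all of Project1 = {DeptNo, MName, Budget} nor all of Project2 = {PName, Start, Budget, MgrID}, so the common attributes are not a superkey of either fragment. The join is lossy.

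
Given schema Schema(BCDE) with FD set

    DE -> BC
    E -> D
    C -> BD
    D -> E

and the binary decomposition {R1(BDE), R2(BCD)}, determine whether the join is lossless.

Yes

Common attributes: R1 ∩ R2 = {BD}.
Closure of {BD}: D → E applies, adding E; DE → BC applies, adding C. So (BD)⁺ = {BCDE}.
This closure contains every attribute of R1, so R1 ∩ R2 → R1. The join is lossless.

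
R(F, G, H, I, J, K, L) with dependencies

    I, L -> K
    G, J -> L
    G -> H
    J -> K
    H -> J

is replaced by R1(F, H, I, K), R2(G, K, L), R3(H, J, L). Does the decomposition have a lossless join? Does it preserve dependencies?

lossy and not dependency-preserving

Lossless test (chase): Rows 1 and 3 agree on H; apply H→J and equate their J entries. Rows 1 and 3 agree on J; apply J→K and equate their K entries. No row becomes fully distinguished — the join is lossy.
Dependency preservation: the restricted closure of {I, L} across the fragments never reaches {K}, so I, L → K cannot be enforced without a join — not preserved.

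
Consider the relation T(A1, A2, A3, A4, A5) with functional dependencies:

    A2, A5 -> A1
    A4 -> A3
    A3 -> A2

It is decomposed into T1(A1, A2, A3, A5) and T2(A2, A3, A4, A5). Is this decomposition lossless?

Common attributes: T1 ∩ T2 = {A2, A3, A5}.
Closure of {A2, A3, A5}: A2, A5 → A1 applies, adding A1. So (A2, A3, A5)⁺ = {A1, A2, A3, A5}.
This closure contains every attribute of T1, so T1 ∩ T2 → T1. The join is lossless.

Yes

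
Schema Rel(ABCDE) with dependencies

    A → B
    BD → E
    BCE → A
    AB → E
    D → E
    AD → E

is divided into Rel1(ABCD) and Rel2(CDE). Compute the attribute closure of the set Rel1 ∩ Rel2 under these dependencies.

Rel1 ∩ Rel2 = {CD}.
D → E applies, adding E
Closure: {CDE}.

CDE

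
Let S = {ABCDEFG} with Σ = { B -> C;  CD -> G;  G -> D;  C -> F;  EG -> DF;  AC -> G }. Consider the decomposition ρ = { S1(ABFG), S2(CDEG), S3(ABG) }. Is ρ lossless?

No

Chase test. Columns are ABCDEFG; row i has aⱼ where attribute j ∈ Si, else bᵢⱼ.
Initial tableau (one row per fragment):
  row 1: a1 a2 b13 b14 b15 a6 a7
  row 2: b21 b22 a3 a4 a5 b26 a7
  row 3: a1 a2 b33 b34 b35 b36 a7
Rows 1 and 3 agree on B; apply B→C and equate their C entries.
Rows 1 and 2 agree on G; apply G→D and equate their D entries.
Rows 1 and 3 agree on G; apply G→D and equate their D entries.
Rows 1 and 3 agree on C; apply C→F and equate their F entries.
No row becomes fully distinguished — the join is lossy.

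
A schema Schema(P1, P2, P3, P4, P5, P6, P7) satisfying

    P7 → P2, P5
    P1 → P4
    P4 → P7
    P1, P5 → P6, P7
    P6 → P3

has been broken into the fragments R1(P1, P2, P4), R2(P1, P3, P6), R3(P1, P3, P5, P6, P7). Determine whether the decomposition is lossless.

Yes

Chase test. Columns are P1, P2, P3, P4, P5, P6, P7; row i has aⱼ where attribute j ∈ Ri, else bᵢⱼ.
Initial tableau (one row per fragment):
  row 1: a1 a2 b13 a4 b15 b16 b17
  row 2: a1 b22 a3 b24 b25 a6 b27
  row 3: a1 b32 a3 b34 a5 a6 a7
Rows 1 and 2 agree on P1; apply P1→P4 and equate their P4 entries.
Rows 1 and 3 agree on P1; apply P1→P4 and equate their P4 entries.
Rows 1 and 2 agree on P4; apply P4→P7 and equate their P7 entries.
Rows 1 and 3 agree on P4; apply P4→P7 and equate their P7 entries.
Rows 1 and 2 agree on P7; apply P7→P2, P5 and equate their P2, P5 entries.
Rows 1 and 3 agree on P7; apply P7→P2, P5 and equate their P2, P5 entries.
Rows 1 and 2 agree on P1, P5; apply P1, P5→P6, P7 and equate their P6, P7 entries.
Rows 1 and 2 agree on P6; apply P6→P3 and equate their P3 entries.
Row 1 is now all distinguished symbols — the join is lossless.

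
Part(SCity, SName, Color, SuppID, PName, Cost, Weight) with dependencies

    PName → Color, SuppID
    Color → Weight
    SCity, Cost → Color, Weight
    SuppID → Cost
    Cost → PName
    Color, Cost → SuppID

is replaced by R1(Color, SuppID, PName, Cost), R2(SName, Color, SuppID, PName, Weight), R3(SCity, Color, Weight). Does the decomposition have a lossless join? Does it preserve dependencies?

Lossless test (chase): Rows 1 and 2 agree on Color; apply Color→Weight and equate their Weight entries. Rows 1 and 2 agree on SuppID; apply SuppID→Cost and equate their Cost entries. No row becomes fully distinguished — the join is lossy.
Dependency preservation: SCity, Cost → Color, Weight is not contained in any single fragment, but the restricted closure of its left-hand side across the fragments still reaches the right-hand side; the remaining FDs each lie inside some fragment. All dependencies are preserved.

lossy but dependency-preserving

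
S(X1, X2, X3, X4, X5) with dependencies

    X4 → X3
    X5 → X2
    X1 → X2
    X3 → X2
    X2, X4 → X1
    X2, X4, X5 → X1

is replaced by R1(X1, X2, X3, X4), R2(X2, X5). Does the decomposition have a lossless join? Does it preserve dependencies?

Lossless test: (X2)⁺ = {X2}, which is a superkey of neither fragment — lossy.
Dependency preservation: X2, X4, X5 → X1 is not contained in any single fragment, but the restricted closure of its left-hand side across the fragments still reaches the right-hand side; the remaining FDs each lie inside some fragment. All dependencies are preserved.

lossy but dependency-preserving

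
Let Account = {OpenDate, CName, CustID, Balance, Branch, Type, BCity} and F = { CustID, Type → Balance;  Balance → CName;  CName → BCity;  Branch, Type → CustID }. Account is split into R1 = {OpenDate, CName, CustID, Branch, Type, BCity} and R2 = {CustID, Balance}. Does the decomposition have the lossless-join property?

Common attributes: R1 ∩ R2 = {CustID}.
No dependency enlarges {CustID}, so (CustID)⁺ = {CustID}.
The closure contains neither all of R1 = {OpenDate, CName, CustID, Branch, Type, BCity} nor all of R2 = {CustID, Balance}, so the common attributes are not a superkey of either fragment. The join is lossy.

No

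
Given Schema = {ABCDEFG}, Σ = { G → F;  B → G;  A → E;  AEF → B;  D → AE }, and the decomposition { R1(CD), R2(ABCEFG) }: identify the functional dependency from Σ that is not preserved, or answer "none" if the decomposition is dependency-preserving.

Check D → AE: no single fragment contains all of {ADE}, and the restricted closure of {D} across the fragments never reaches {AE}.
G → F is preserved.
B → G is preserved.
A → E is preserved.
AEF → B is preserved.

D → AE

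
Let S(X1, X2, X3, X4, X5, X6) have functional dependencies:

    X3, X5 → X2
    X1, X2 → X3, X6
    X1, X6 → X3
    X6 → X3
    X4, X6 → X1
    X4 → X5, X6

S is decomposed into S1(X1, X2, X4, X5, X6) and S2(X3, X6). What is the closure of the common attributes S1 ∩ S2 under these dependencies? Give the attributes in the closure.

S1 ∩ S2 = {X6}.
X6 → X3 applies, adding X3
Closure: {X3, X6}.

X3, X6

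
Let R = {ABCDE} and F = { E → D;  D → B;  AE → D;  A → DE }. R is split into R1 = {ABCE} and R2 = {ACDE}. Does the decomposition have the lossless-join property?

Common attributes: R1 ∩ R2 = {ACE}.
Closure of {ACE}: E → D applies, adding D; D → B applies, adding B. So (ACE)⁺ = {ABCDE}.
This closure contains every attribute of R1, so R1 ∩ R2 → R1. The join is lossless.

Yes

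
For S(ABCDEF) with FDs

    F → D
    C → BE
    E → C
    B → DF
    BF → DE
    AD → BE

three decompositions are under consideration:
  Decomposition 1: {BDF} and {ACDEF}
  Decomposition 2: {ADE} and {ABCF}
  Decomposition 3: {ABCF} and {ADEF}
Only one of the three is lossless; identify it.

Decomposition 1: common = {DF}, closure = {DF} → lossy.
Decomposition 2: common = {A}, closure = {A} → lossy.
Decomposition 3: common = {AF}, closure = {ABCDEF} → lossless.

Decomposition 3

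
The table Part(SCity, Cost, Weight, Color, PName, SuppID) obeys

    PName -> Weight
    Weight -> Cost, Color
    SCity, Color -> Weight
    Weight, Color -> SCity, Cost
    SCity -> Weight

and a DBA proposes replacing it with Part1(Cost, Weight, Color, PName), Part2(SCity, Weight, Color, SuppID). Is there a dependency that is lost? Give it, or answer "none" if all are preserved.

none

PName → Weight lies within Part1.
Weight → Cost, Color lies within Part1.
SCity, Color → Weight lies within Part2.
Weight, Color → SCity, Cost: restricted closure across fragments reaches SCity, Cost.
SCity → Weight lies within Part2.
Every dependency is enforceable on the fragments, so the decomposition is dependency-preserving.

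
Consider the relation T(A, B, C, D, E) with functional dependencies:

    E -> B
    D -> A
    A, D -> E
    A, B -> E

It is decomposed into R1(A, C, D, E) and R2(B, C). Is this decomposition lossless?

Common attributes: R1 ∩ R2 = {C}.
No dependency enlarges {C}, so (C)⁺ = {C}.
The closure contains neither all of R1 = {A, C, D, E} nor all of R2 = {B, C}, so the common attributes are not a superkey of either fragment. The join is lossy.

No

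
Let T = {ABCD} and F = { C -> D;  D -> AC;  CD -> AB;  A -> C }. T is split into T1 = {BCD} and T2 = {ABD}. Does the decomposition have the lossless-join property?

Yes

Common attributes: T1 ∩ T2 = {BD}.
Closure of {BD}: D → AC applies, adding AC. So (BD)⁺ = {ABCD}.
This closure contains every attribute of T1, so T1 ∩ T2 → T1. The join is lossless.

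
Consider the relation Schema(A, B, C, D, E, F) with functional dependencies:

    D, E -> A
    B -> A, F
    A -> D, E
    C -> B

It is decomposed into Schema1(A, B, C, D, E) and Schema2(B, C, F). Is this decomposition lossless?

Yes

Common attributes: Schema1 ∩ Schema2 = {B, C}.
Closure of {B, C}: B → A, F applies, adding A, F; A → D, E applies, adding D, E. So (B, C)⁺ = {A, B, C, D, E, F}.
This closure contains every attribute of Schema1, so Schema1 ∩ Schema2 → Schema1. The join is lossless.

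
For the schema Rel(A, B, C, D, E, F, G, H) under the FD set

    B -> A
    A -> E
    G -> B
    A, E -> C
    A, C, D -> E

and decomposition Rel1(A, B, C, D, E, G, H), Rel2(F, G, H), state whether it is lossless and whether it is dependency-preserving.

lossy but dependency-preserving

Lossless test: (G, H)⁺ = {A, B, C, E, G, H}, which is a superkey of neither fragment — lossy.
Dependency preservation: every FD's attributes lie within a single fragment, so each can be enforced locally — preserved.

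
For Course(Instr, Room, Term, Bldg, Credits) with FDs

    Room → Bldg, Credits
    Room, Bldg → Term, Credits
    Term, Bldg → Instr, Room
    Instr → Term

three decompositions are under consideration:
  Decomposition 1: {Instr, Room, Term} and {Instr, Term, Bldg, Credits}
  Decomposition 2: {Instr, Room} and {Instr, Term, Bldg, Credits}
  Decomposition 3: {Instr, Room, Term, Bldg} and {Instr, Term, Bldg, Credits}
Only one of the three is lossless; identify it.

Decomposition 3

Decomposition 1: common = {Instr, Term}, closure = {Instr, Term} → lossy.
Decomposition 2: common = {Instr}, closure = {Instr, Term} → lossy.
Decomposition 3: common = {Instr, Term, Bldg}, closure = {Instr, Room, Term, Bldg, Credits} → lossless.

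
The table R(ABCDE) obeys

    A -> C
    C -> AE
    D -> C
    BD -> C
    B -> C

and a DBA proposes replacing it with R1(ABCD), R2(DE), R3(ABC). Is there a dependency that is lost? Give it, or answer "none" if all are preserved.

Check C → AE: no single fragment contains all of {ACE}, and the restricted closure of {C} across the fragments never reaches {AE}.
A → C is preserved.
D → C is preserved.
BD → C is preserved.
B → C is preserved.

C -> AE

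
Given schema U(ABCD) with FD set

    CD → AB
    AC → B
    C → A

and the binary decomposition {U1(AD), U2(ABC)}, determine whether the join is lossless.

Common attributes: U1 ∩ U2 = {A}.
No dependency enlarges {A}, so (A)⁺ = {A}.
The closure contains neither all of U1 = {AD} nor all of U2 = {ABC}, so the common attributes are not a superkey of either fragment. The join is lossy.

No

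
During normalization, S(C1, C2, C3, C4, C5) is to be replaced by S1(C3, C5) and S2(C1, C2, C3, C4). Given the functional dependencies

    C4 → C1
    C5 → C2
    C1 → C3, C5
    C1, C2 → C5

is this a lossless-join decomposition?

Common attributes: S1 ∩ S2 = {C3}.
No dependency enlarges {C3}, so (C3)⁺ = {C3}.
The closure contains neither all of S1 = {C3, C5} nor all of S2 = {C1, C2, C3, C4}, so the common attributes are not a superkey of either fragment. The join is lossy.

No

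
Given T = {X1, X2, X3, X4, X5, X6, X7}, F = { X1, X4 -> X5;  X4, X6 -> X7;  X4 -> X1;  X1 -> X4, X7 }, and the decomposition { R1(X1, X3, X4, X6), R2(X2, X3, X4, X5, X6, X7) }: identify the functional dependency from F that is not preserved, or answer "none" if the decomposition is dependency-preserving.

X1, X4 → X5: restricted closure across fragments reaches X5.
X4, X6 → X7 lies within R2.
X4 → X1 lies within R1.
X1 → X4, X7: restricted closure across fragments reaches X4, X7.
Every dependency is enforceable on the fragments, so the decomposition is dependency-preserving.

none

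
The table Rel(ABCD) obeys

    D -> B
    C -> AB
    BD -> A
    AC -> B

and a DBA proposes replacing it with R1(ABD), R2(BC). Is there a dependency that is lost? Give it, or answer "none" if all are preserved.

C -> AB

Check C → AB: no single fragment contains all of {ABC}, and the restricted closure of {C} across the fragments never reaches {AB}.
D → B is preserved.
BD → A is preserved.
AC → B is preserved.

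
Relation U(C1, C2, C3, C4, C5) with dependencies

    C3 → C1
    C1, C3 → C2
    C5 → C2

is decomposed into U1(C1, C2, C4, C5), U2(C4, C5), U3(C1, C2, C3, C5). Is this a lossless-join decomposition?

No

Chase test. Columns are C1, C2, C3, C4, C5; row i has aⱼ where attribute j ∈ Ui, else bᵢⱼ.
Initial tableau (one row per fragment):
  row 1: a1 a2 b13 a4 a5
  row 2: b21 b22 b23 a4 a5
  row 3: a1 a2 a3 b34 a5
Rows 1 and 2 agree on C5; apply C5→C2 and equate their C2 entries.
No row becomes fully distinguished — the join is lossy.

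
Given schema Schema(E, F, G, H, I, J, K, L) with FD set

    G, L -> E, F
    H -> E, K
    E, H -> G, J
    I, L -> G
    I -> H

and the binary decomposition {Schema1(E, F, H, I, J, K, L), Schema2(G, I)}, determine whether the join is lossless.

Common attributes: Schema1 ∩ Schema2 = {I}.
Closure of {I}: I → H applies, adding H; H → E, K applies, adding E, K; E, H → G, J applies, adding G, J. So (I)⁺ = {E, G, H, I, J, K}.
This closure contains every attribute of Schema2, so Schema1 ∩ Schema2 → Schema2. The join is lossless.

Yes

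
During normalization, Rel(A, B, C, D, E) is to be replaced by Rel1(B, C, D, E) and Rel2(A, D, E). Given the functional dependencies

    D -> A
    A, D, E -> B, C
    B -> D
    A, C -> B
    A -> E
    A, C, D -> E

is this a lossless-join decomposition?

Common attributes: Rel1 ∩ Rel2 = {D, E}.
Closure of {D, E}: D → A applies, adding A; A, D, E → B, C applies, adding B, C. So (D, E)⁺ = {A, B, C, D, E}.
This closure contains every attribute of Rel1, so Rel1 ∩ Rel2 → Rel1. The join is lossless.

Yes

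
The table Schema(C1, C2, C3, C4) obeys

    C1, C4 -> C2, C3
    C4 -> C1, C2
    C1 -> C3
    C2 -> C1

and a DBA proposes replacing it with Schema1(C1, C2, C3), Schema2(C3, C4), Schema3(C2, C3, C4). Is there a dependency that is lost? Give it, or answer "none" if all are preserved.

none

C1, C4 → C2, C3: restricted closure across fragments reaches C2, C3.
C4 → C1, C2: restricted closure across fragments reaches C1, C2.
C1 → C3 lies within Schema1.
C2 → C1 lies within Schema1.
Every dependency is enforceable on the fragments, so the decomposition is dependency-preserving.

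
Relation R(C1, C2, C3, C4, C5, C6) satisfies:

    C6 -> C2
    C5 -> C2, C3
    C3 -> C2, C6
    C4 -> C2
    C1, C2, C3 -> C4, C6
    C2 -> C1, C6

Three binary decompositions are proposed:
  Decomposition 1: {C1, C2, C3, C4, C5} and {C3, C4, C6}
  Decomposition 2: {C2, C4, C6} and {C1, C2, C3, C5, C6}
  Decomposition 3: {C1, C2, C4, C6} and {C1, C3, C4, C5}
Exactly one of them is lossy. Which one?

Decomposition 1: common = {C3, C4}, closure = {C1, C2, C3, C4, C6} → lossless.
Decomposition 2: common = {C2, C6}, closure = {C1, C2, C6} → lossy.
Decomposition 3: common = {C1, C4}, closure = {C1, C2, C4, C6} → lossless.

Decomposition 2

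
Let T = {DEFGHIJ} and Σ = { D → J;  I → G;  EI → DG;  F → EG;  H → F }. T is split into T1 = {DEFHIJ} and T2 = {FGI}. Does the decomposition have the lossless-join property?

Yes

Common attributes: T1 ∩ T2 = {FI}.
Closure of {FI}: I → G applies, adding G; F → EG applies, adding E; EI → DG applies, adding D; D → J applies, adding J. So (FI)⁺ = {DEFGIJ}.
This closure contains every attribute of T2, so T1 ∩ T2 → T2. The join is lossless.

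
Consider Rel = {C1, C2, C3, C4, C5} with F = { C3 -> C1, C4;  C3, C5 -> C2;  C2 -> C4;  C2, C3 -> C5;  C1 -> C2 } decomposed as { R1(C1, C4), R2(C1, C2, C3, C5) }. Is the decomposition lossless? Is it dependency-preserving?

lossless but not dependency-preserving

Lossless test: (C1)⁺ = {C1, C2, C4}, which contains all of one fragment — lossless.
Dependency preservation: the restricted closure of {C2} across the fragments never reaches {C4}, so C2 → C4 cannot be enforced without a join — not preserved.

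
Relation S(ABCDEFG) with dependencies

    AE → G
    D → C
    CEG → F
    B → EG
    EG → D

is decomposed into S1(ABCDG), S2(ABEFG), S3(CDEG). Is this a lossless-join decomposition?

Chase test. Columns are ABCDEFG; row i has aⱼ where attribute j ∈ Si, else bᵢⱼ.
Initial tableau (one row per fragment):
  row 1: a1 a2 a3 a4 b15 b16 a7
  row 2: a1 a2 b23 b24 a5 a6 a7
  row 3: b31 b32 a3 a4 a5 b36 a7
Rows 1 and 2 agree on B; apply B→EG and equate their EG entries.
Rows 1 and 2 agree on EG; apply EG→D and equate their D entries.
Rows 1 and 2 agree on D; apply D→C and equate their C entries.
Rows 1 and 2 agree on CEG; apply CEG→F and equate their F entries.
Rows 1 and 3 agree on CEG; apply CEG→F and equate their F entries.
Row 1 is now all distinguished symbols — the join is lossless.

Yes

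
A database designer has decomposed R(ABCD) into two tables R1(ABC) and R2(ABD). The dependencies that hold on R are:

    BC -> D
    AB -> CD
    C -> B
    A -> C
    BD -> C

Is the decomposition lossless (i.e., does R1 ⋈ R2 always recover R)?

Yes

Common attributes: R1 ∩ R2 = {AB}.
Closure of {AB}: AB → CD applies, adding CD. So (AB)⁺ = {ABCD}.
This closure contains every attribute of R1, so R1 ∩ R2 → R1. The join is lossless.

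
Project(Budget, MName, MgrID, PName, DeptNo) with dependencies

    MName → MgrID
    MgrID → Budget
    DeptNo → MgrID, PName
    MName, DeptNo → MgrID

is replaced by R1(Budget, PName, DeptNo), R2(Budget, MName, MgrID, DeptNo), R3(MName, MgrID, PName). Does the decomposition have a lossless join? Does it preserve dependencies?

Lossless test (chase): Rows 2 and 3 agree on MgrID; apply MgrID→Budget and equate their Budget entries. Rows 1 and 2 agree on DeptNo; apply DeptNo→MgrID, PName and equate their MgrID, PName entries. Row 2 is now all distinguished symbols — the join is lossless.
Dependency preservation: DeptNo → MgrID, PName is not contained in any single fragment, but the restricted closure of its left-hand side across the fragments still reaches the right-hand side; the remaining FDs each lie inside some fragment. All dependencies are preserved.

lossless and dependency-preserving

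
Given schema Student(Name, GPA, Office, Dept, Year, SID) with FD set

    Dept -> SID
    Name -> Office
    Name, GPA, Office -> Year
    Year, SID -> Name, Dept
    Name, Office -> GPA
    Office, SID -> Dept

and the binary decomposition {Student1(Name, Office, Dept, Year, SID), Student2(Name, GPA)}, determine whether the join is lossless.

Common attributes: Student1 ∩ Student2 = {Name}.
Closure of {Name}: Name → Office applies, adding Office; Name, Office → GPA applies, adding GPA; Name, GPA, Office → Year applies, adding Year. So (Name)⁺ = {Name, GPA, Office, Year}.
This closure contains every attribute of Student2, so Student1 ∩ Student2 → Student2. The join is lossless.

Yes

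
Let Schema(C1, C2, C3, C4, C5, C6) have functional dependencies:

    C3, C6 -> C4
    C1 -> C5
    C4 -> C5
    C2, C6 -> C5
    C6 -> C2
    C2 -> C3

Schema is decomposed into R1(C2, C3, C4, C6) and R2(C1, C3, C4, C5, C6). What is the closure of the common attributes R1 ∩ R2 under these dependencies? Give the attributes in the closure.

R1 ∩ R2 = {C3, C4, C6}.
C4 → C5 applies, adding C5
C6 → C2 applies, adding C2
Closure: {C2, C3, C4, C5, C6}.

C2, C3, C4, C5, C6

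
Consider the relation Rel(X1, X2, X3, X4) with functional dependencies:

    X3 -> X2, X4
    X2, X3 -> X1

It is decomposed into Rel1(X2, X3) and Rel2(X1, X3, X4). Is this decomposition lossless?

Yes

Common attributes: Rel1 ∩ Rel2 = {X3}.
Closure of {X3}: X3 → X2, X4 applies, adding X2, X4; X2, X3 → X1 applies, adding X1. So (X3)⁺ = {X1, X2, X3, X4}.
This closure contains every attribute of Rel1, so Rel1 ∩ Rel2 → Rel1. The join is lossless.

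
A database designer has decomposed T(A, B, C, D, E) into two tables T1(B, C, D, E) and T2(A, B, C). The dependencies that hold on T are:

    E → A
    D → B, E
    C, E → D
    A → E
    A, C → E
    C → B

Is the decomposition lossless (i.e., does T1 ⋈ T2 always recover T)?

No

Common attributes: T1 ∩ T2 = {B, C}.
No dependency enlarges {B, C}, so (B, C)⁺ = {B, C}.
The closure contains neither all of T1 = {B, C, D, E} nor all of T2 = {A, B, C}, so the common attributes are not a superkey of either fragment. The join is lossy.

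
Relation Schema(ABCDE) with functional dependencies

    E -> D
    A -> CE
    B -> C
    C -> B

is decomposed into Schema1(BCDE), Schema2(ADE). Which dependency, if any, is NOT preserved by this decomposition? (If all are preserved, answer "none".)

A -> CE

Check A → CE: no single fragment contains all of {ACE}, and the restricted closure of {A} across the fragments never reaches {CE}.
E → D is preserved.
B → C is preserved.
C → B is preserved.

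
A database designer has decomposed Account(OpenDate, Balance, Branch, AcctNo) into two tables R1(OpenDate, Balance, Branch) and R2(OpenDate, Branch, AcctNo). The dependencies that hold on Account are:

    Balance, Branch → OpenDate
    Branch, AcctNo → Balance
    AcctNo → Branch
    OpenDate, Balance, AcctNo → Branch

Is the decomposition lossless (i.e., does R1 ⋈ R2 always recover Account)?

Common attributes: R1 ∩ R2 = {OpenDate, Branch}.
No dependency enlarges {OpenDate, Branch}, so (OpenDate, Branch)⁺ = {OpenDate, Branch}.
The closure contains neither all of R1 = {OpenDate, Balance, Branch} nor all of R2 = {OpenDate, Branch, AcctNo}, so the common attributes are not a superkey of either fragment. The join is lossy.

No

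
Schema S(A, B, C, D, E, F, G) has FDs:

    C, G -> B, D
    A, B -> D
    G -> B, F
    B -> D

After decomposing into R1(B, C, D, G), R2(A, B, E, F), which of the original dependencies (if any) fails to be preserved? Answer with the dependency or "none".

Check G → B, F: no single fragment contains all of {B, F, G}, and the restricted closure of {G} across the fragments never reaches {B, F}.
C, G → B, D is preserved.
A, B → D is preserved.
B → D is preserved.

G -> B, F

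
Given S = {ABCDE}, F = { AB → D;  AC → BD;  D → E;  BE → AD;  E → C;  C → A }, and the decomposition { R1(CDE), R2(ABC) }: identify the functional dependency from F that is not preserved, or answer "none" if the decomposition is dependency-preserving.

AB → D: restricted closure across fragments reaches D.
AC → BD: restricted closure across fragments reaches BD.
D → E lies within R1.
BE → AD: restricted closure across fragments reaches AD.
E → C lies within R1.
C → A lies within R2.
Every dependency is enforceable on the fragments, so the decomposition is dependency-preserving.

none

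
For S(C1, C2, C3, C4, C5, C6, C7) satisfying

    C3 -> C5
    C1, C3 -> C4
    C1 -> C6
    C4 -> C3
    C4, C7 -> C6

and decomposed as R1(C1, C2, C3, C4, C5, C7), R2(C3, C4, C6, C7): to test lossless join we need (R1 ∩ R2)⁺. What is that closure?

C3, C4, C5, C6, C7

R1 ∩ R2 = {C3, C4, C7}.
C3 → C5 applies, adding C5
C4, C7 → C6 applies, adding C6
Closure: {C3, C4, C5, C6, C7}.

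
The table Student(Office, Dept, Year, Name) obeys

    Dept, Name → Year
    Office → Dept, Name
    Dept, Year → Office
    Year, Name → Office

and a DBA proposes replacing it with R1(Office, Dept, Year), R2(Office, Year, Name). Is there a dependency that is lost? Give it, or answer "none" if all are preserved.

Dept, Name → Year

Check Dept, Name → Year: no single fragment contains all of {Dept, Year, Name}, and the restricted closure of {Dept, Name} across the fragments never reaches {Year}.
Office → Dept, Name is preserved.
Dept, Year → Office is preserved.
Year, Name → Office is preserved.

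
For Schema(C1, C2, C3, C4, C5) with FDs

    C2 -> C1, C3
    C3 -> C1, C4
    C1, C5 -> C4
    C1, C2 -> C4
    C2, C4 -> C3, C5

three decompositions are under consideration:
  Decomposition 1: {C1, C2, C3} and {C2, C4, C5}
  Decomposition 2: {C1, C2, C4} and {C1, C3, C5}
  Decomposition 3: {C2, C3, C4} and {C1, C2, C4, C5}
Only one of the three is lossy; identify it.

Decomposition 1: common = {C2}, closure = {C1, C2, C3, C4, C5} → lossless.
Decomposition 2: common = {C1}, closure = {C1} → lossy.
Decomposition 3: common = {C2, C4}, closure = {C1, C2, C3, C4, C5} → lossless.

Decomposition 2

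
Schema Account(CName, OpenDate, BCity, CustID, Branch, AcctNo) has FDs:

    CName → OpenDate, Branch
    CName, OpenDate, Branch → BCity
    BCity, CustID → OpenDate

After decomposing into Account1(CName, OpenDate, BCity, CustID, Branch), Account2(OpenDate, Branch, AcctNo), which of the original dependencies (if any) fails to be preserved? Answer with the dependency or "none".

CName → OpenDate, Branch lies within Account1.
CName, OpenDate, Branch → BCity lies within Account1.
BCity, CustID → OpenDate lies within Account1.
Every dependency is enforceable on the fragments, so the decomposition is dependency-preserving.

none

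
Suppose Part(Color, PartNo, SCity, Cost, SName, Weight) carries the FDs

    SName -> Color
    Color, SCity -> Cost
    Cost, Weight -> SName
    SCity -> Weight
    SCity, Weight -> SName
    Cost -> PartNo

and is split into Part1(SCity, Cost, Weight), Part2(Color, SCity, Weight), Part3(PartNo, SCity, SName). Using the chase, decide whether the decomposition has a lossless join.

Yes

Chase test. Columns are Color, PartNo, SCity, Cost, SName, Weight; row i has aⱼ where attribute j ∈ Parti, else bᵢⱼ.
Initial tableau (one row per fragment):
  row 1: b11 b12 a3 a4 b15 a6
  row 2: a1 b22 a3 b24 b25 a6
  row 3: b31 a2 a3 b34 a5 b36
Rows 1 and 3 agree on SCity; apply SCity→Weight and equate their Weight entries.
Rows 1 and 2 agree on SCity, Weight; apply SCity, Weight→SName and equate their SName entries.
Rows 1 and 3 agree on SCity, Weight; apply SCity, Weight→SName and equate their SName entries.
Rows 1 and 2 agree on SName; apply SName→Color and equate their Color entries.
Rows 1 and 3 agree on SName; apply SName→Color and equate their Color entries.
Rows 1 and 2 agree on Color, SCity; apply Color, SCity→Cost and equate their Cost entries.
Rows 1 and 3 agree on Color, SCity; apply Color, SCity→Cost and equate their Cost entries.
Rows 1 and 2 agree on Cost; apply Cost→PartNo and equate their PartNo entries.
Rows 1 and 3 agree on Cost; apply Cost→PartNo and equate their PartNo entries.
Row 1 is now all distinguished symbols — the join is lossless.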